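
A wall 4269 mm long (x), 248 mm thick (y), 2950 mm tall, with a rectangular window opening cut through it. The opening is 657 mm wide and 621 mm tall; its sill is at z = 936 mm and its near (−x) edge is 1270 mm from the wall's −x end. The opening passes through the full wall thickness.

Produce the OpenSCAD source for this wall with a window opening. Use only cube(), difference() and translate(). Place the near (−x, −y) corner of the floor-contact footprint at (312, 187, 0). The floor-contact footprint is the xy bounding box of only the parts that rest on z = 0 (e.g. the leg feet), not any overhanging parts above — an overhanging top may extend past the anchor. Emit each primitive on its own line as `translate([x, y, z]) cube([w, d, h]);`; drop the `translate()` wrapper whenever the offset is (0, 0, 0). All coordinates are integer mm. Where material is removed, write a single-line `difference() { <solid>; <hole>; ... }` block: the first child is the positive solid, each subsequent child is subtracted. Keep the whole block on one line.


difference() { translate([312, 187, 0]) cube([4269, 248, 2950]); translate([1582, 187, 936]) cube([657, 248, 621]); }


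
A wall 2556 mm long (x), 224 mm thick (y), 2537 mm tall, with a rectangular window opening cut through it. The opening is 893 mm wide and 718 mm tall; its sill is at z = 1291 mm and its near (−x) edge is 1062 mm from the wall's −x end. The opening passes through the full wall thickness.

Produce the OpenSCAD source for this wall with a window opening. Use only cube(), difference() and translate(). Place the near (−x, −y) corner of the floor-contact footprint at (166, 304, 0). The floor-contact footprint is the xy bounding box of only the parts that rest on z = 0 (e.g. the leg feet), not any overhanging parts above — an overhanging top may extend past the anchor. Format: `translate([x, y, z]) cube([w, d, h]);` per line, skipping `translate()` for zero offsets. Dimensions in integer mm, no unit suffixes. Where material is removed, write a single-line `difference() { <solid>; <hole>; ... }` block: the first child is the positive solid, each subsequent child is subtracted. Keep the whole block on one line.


difference() { translate([166, 304, 0]) cube([2556, 224, 2537]); translate([1228, 304, 1291]) cube([893, 224, 718]); }


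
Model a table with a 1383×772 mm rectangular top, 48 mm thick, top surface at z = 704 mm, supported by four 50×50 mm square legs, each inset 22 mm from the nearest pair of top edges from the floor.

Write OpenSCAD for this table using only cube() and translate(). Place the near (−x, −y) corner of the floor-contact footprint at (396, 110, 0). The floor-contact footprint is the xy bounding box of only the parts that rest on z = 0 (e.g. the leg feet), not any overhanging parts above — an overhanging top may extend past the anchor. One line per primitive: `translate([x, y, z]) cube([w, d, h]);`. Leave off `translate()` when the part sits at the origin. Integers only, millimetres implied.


// leg_h = 704 - 48 = 656
translate([374, 88, 656]) cube([1383, 772, 48]);
translate([396, 110, 0]) cube([50, 50, 656]);
translate([1685, 110, 0]) cube([50, 50, 656]);
translate([396, 788, 0]) cube([50, 50, 656]);
translate([1685, 788, 0]) cube([50, 50, 656]);


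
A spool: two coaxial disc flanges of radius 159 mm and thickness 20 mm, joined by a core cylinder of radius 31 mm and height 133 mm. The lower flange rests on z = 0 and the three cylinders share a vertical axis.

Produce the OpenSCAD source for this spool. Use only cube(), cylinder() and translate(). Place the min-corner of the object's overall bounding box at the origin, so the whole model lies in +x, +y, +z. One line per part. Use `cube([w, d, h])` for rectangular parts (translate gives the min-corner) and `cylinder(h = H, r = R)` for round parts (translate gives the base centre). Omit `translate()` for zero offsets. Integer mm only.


translate([159, 159, 0]) cylinder(h = 20, r = 159);
translate([159, 159, 20]) cylinder(h = 133, r = 31);
translate([159, 159, 153]) cylinder(h = 20, r = 159);


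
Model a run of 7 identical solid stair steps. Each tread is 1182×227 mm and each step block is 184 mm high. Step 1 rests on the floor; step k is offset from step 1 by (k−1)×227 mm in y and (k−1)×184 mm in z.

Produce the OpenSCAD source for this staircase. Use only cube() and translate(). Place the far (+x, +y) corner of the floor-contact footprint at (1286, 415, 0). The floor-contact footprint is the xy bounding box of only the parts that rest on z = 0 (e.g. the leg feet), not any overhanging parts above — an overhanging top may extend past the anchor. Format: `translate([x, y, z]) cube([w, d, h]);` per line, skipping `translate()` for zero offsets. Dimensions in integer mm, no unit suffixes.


translate([104, 188, 0]) cube([1182, 227, 184]);
translate([104, 415, 184]) cube([1182, 227, 184]);
translate([104, 642, 368]) cube([1182, 227, 184]);
translate([104, 869, 552]) cube([1182, 227, 184]);
translate([104, 1096, 736]) cube([1182, 227, 184]);
translate([104, 1323, 920]) cube([1182, 227, 184]);
translate([104, 1550, 1104]) cube([1182, 227, 184]);


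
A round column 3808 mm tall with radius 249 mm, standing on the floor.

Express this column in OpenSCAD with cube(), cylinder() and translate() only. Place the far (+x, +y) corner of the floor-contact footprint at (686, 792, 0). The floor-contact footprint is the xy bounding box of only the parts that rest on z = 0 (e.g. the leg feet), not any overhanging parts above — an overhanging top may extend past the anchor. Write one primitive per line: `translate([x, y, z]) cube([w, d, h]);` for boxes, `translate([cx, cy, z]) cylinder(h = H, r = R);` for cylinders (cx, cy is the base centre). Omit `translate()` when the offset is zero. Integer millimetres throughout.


translate([437, 543, 0]) cylinder(h = 3808, r = 249);


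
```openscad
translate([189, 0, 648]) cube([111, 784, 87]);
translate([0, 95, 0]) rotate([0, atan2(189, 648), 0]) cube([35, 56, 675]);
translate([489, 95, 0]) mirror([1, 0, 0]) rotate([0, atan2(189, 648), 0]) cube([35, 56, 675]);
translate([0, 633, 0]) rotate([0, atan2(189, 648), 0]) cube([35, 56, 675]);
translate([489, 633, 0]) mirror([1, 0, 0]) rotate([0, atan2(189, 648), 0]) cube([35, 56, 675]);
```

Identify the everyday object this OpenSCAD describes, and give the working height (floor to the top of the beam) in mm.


A sawhorse. The overall height is 735 mm.

A beam across two mirrored pairs of raked legs — a sawhorse. The beam's underside is at z = 648 (matching the legs' vertical rise in atan2(189, 648)) and the beam is 87 mm tall, so its top is at 648 + 87 = 735 mm. The raked legs top out at the beam's underside, so that is the highest point.


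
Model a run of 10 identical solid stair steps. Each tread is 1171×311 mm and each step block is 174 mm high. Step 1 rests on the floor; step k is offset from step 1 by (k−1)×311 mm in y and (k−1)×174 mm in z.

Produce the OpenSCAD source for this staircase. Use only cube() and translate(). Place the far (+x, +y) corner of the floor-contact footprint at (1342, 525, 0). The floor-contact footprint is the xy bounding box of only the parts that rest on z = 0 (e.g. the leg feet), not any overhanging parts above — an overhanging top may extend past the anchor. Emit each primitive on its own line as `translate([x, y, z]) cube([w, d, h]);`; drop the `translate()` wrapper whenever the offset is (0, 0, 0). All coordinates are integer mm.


translate([171, 214, 0]) cube([1171, 311, 174]);
translate([171, 525, 174]) cube([1171, 311, 174]);
translate([171, 836, 348]) cube([1171, 311, 174]);
translate([171, 1147, 522]) cube([1171, 311, 174]);
translate([171, 1458, 696]) cube([1171, 311, 174]);
translate([171, 1769, 870]) cube([1171, 311, 174]);
translate([171, 2080, 1044]) cube([1171, 311, 174]);
translate([171, 2391, 1218]) cube([1171, 311, 174]);
translate([171, 2702, 1392]) cube([1171, 311, 174]);
translate([171, 3013, 1566]) cube([1171, 311, 174]);


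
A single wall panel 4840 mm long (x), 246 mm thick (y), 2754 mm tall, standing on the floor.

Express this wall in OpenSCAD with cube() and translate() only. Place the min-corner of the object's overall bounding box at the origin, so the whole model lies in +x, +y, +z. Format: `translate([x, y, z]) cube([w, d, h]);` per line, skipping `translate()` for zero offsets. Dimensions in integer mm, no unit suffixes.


cube([4840, 246, 2754]);


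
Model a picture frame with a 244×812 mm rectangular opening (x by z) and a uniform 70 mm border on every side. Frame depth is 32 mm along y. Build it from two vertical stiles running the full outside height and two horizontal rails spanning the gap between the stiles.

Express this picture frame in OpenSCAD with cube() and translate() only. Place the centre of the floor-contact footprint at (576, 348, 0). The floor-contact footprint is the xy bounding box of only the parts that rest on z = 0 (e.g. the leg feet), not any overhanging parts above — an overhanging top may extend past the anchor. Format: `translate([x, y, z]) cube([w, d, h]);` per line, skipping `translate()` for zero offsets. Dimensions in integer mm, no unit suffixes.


translate([384, 332, 0]) cube([70, 32, 952]);
translate([698, 332, 0]) cube([70, 32, 952]);
translate([454, 332, 0]) cube([244, 32, 70]);
translate([454, 332, 882]) cube([244, 32, 70]);


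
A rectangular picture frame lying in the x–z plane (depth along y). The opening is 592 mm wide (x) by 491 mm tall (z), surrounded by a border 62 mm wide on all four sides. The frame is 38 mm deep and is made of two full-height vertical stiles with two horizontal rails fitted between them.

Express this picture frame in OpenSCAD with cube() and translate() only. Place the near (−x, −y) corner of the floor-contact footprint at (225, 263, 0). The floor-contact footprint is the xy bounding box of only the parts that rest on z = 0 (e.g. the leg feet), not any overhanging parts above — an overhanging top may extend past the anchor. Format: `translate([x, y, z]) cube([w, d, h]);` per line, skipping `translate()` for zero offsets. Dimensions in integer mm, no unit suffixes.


translate([225, 263, 0]) cube([62, 38, 615]);
translate([879, 263, 0]) cube([62, 38, 615]);
translate([287, 263, 0]) cube([592, 38, 62]);
translate([287, 263, 553]) cube([592, 38, 62]);


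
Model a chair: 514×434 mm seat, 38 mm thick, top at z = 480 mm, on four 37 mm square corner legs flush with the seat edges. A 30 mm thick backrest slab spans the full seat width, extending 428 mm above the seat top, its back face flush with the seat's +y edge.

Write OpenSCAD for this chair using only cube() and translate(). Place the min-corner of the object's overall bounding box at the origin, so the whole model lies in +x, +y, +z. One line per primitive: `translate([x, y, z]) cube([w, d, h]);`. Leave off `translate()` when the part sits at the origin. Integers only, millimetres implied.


// leg_h = 480 - 38 = 442
translate([0, 0, 442]) cube([514, 434, 38]);
cube([37, 37, 442]);
translate([477, 0, 0]) cube([37, 37, 442]);
translate([0, 397, 0]) cube([37, 37, 442]);
translate([477, 397, 0]) cube([37, 37, 442]);
translate([0, 404, 480]) cube([514, 30, 428]);


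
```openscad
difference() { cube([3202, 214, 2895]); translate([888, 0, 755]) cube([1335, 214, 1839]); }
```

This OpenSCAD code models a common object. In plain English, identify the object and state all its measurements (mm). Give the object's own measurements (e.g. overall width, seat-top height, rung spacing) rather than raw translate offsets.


A wall 3202 mm long (x), 214 mm thick (y), 2895 mm tall, with a rectangular window opening cut through it. The opening is 1335 mm wide and 1839 mm tall; its sill is at z = 755 mm and its near (−x) edge is 888 mm from the wall's −x end. The opening passes through the full wall thickness.


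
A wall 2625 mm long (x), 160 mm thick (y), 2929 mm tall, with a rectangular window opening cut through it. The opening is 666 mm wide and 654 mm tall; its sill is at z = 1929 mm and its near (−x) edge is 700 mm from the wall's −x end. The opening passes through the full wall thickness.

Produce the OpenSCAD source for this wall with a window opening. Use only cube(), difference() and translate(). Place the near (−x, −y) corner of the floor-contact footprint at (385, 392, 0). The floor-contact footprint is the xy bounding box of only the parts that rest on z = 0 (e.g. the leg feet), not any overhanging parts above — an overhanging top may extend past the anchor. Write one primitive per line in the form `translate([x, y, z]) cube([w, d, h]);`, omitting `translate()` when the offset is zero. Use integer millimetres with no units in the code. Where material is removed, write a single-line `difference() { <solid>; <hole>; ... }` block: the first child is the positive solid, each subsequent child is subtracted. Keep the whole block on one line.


difference() { translate([385, 392, 0]) cube([2625, 160, 2929]); translate([1085, 392, 1929]) cube([666, 160, 654]); }


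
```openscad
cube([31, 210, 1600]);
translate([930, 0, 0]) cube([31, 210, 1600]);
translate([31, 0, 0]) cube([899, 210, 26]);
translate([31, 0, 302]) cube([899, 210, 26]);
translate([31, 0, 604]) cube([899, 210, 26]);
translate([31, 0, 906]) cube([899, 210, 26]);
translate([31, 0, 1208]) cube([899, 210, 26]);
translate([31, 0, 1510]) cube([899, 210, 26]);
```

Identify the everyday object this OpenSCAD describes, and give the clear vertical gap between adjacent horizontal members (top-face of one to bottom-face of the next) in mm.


A bookshelf. The clear shelf gap is 276 mm.

Two tall side panels with 6 horizontal boards between them — a bookshelf. The first two shelf undersides are at z = 0 and z = 302; with shelf thickness 26, the clear gap is 302 − 0 − 26 = 276 mm.


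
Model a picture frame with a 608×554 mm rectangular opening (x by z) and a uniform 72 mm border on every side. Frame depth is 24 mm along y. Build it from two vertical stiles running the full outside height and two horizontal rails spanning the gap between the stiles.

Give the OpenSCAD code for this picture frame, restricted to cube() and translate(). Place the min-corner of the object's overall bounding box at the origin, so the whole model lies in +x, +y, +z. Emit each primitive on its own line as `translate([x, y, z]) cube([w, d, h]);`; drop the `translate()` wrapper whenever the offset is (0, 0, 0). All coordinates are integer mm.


cube([72, 24, 698]);
translate([680, 0, 0]) cube([72, 24, 698]);
translate([72, 0, 0]) cube([608, 24, 72]);
translate([72, 0, 626]) cube([608, 24, 72]);


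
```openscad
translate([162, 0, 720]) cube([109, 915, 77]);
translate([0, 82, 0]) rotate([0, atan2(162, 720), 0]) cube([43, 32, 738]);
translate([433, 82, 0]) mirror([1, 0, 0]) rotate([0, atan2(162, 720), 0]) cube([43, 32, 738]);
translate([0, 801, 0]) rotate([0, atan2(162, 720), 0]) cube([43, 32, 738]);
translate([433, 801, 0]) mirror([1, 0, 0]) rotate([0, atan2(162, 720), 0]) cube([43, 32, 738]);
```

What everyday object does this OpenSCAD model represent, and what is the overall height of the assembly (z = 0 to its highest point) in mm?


A sawhorse. The overall height is 797 mm.

A beam across two mirrored pairs of raked legs — a sawhorse. The beam's underside is at z = 720 (matching the legs' vertical rise in atan2(162, 720)) and the beam is 77 mm tall, so its top is at 720 + 77 = 797 mm. The raked legs top out at the beam's underside, so that is the highest point.


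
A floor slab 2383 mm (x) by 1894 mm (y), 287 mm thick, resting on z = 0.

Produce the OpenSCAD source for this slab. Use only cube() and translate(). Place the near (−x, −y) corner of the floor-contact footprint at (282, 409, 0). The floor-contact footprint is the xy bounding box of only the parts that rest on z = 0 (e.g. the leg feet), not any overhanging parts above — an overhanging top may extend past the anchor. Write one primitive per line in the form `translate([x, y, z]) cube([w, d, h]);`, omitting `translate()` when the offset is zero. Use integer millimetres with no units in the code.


translate([282, 409, 0]) cube([2383, 1894, 287]);


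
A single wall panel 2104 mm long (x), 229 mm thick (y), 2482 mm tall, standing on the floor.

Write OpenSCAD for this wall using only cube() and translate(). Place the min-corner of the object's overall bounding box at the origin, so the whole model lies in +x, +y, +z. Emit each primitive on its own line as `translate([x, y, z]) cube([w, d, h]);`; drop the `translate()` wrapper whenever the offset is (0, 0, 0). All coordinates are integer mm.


cube([2104, 229, 2482]);


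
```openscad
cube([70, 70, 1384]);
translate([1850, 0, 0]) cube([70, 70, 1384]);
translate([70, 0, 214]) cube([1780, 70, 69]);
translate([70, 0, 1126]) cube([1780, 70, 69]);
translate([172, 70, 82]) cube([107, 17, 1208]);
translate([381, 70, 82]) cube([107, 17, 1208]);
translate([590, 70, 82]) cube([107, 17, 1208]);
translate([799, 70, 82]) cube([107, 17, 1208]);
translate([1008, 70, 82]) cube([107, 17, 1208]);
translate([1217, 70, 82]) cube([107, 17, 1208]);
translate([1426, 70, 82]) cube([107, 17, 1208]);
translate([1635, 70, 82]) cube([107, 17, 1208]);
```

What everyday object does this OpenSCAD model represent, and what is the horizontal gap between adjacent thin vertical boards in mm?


A fence section. The picket gap is 102 mm.

Two posts, two rails, 8 pickets — a fence section. Span 1780 mm holds 8 pickets of 107 mm with 9 equal gaps: ⌊(1780 − 8·107) / 9⌋ = 102 mm.


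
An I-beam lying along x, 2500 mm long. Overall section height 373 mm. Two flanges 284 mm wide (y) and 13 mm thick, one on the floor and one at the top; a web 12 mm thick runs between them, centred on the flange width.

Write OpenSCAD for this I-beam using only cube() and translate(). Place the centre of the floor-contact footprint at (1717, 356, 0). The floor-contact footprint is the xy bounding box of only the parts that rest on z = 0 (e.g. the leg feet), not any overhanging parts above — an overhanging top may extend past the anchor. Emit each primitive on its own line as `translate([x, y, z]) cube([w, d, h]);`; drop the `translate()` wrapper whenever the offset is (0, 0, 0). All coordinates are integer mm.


translate([467, 214, 0]) cube([2500, 284, 13]);
translate([467, 350, 13]) cube([2500, 12, 347]);
translate([467, 214, 360]) cube([2500, 284, 13]);


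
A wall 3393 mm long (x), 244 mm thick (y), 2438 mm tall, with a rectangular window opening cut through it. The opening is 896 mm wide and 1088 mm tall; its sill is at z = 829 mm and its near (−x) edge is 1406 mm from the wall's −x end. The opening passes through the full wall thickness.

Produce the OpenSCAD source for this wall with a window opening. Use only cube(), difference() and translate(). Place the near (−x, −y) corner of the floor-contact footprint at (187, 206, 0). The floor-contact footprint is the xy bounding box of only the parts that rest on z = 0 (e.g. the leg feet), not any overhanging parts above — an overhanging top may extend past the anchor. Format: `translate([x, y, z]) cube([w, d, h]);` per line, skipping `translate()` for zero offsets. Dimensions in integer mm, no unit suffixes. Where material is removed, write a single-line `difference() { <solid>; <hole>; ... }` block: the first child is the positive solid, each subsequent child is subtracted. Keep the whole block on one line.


difference() { translate([187, 206, 0]) cube([3393, 244, 2438]); translate([1593, 206, 829]) cube([896, 244, 1088]); }


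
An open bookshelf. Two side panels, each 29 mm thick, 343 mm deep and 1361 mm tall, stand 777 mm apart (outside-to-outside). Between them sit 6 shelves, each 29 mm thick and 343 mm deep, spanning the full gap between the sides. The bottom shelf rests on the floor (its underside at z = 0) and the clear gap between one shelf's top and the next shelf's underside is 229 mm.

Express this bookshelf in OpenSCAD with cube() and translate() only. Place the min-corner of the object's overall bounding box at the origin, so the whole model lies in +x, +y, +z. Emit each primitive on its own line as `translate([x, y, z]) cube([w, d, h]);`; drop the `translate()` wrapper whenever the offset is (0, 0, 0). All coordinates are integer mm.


cube([29, 343, 1361]);
translate([748, 0, 0]) cube([29, 343, 1361]);
translate([29, 0, 0]) cube([719, 343, 29]);
translate([29, 0, 258]) cube([719, 343, 29]);
translate([29, 0, 516]) cube([719, 343, 29]);
translate([29, 0, 774]) cube([719, 343, 29]);
translate([29, 0, 1032]) cube([719, 343, 29]);
translate([29, 0, 1290]) cube([719, 343, 29]);


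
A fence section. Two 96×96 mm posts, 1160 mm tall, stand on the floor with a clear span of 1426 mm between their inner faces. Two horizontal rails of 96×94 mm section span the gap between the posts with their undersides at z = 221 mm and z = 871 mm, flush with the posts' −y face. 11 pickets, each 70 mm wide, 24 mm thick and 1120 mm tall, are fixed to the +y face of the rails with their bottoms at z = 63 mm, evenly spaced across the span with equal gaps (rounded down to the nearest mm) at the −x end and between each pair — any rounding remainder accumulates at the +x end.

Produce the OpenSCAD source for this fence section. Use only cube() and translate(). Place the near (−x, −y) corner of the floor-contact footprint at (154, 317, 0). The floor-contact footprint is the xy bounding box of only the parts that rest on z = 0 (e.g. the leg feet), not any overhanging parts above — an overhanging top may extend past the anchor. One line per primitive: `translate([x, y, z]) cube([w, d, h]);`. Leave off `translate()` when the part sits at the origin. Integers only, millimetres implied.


translate([154, 317, 0]) cube([96, 96, 1160]);
translate([1676, 317, 0]) cube([96, 96, 1160]);
translate([250, 317, 221]) cube([1426, 96, 94]);
translate([250, 317, 871]) cube([1426, 96, 94]);
translate([304, 413, 63]) cube([70, 24, 1120]);
translate([428, 413, 63]) cube([70, 24, 1120]);
translate([552, 413, 63]) cube([70, 24, 1120]);
translate([676, 413, 63]) cube([70, 24, 1120]);
translate([800, 413, 63]) cube([70, 24, 1120]);
translate([924, 413, 63]) cube([70, 24, 1120]);
translate([1048, 413, 63]) cube([70, 24, 1120]);
translate([1172, 413, 63]) cube([70, 24, 1120]);
translate([1296, 413, 63]) cube([70, 24, 1120]);
translate([1420, 413, 63]) cube([70, 24, 1120]);
translate([1544, 413, 63]) cube([70, 24, 1120]);


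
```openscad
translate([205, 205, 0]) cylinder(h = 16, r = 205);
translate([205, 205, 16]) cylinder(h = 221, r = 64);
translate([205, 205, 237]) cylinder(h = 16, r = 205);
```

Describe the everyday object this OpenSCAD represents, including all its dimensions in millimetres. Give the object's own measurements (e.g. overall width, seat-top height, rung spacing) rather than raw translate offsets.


A spool: two coaxial disc flanges of radius 205 mm and thickness 16 mm, joined by a core cylinder of radius 64 mm and height 221 mm. The lower flange rests on z = 0 and the three cylinders share a vertical axis.


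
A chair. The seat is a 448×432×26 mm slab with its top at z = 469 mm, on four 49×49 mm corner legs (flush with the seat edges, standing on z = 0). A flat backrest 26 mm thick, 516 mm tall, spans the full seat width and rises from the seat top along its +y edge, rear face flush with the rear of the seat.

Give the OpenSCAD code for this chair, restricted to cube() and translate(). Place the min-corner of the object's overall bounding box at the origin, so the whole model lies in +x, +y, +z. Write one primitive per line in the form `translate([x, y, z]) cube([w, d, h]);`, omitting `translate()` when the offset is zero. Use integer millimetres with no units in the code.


translate([0, 0, 443]) cube([448, 432, 26]);
cube([49, 49, 443]);
translate([399, 0, 0]) cube([49, 49, 443]);
translate([0, 383, 0]) cube([49, 49, 443]);
translate([399, 383, 0]) cube([49, 49, 443]);
translate([0, 406, 469]) cube([448, 26, 516]);


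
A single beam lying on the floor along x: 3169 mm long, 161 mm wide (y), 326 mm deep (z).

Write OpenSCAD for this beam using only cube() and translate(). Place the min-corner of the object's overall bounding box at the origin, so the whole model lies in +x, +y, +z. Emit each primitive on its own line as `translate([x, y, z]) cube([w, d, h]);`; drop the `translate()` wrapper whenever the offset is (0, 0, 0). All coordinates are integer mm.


cube([3169, 161, 326]);


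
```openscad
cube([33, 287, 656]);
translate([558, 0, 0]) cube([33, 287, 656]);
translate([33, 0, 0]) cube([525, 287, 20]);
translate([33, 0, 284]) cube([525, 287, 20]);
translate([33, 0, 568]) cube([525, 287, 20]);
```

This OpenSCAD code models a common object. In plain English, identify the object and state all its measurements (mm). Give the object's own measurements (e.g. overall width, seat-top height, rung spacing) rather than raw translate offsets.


An open bookshelf. Two side panels, each 33 mm thick, 287 mm deep and 656 mm tall, stand 591 mm apart (outside-to-outside). Between them sit 3 shelves, each 20 mm thick and 287 mm deep, spanning the full gap between the sides. The bottom shelf rests on the floor (its underside at z = 0) and the clear gap between one shelf's top and the next shelf's underside is 264 mm.


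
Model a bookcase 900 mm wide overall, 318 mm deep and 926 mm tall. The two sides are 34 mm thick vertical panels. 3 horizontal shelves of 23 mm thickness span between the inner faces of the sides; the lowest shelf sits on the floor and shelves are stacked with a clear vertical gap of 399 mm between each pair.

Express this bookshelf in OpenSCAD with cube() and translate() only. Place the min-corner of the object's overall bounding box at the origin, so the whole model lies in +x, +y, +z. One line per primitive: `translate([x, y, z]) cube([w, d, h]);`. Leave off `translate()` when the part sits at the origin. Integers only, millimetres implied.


cube([34, 318, 926]);
translate([866, 0, 0]) cube([34, 318, 926]);
translate([34, 0, 0]) cube([832, 318, 23]);
translate([34, 0, 422]) cube([832, 318, 23]);
translate([34, 0, 844]) cube([832, 318, 23]);


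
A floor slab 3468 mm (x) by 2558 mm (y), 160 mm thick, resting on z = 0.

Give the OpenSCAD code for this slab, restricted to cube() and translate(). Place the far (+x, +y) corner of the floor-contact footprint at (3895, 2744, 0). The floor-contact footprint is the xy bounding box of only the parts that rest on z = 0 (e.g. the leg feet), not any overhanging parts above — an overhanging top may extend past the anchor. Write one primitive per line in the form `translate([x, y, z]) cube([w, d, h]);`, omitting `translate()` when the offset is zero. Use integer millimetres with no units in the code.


translate([427, 186, 0]) cube([3468, 2558, 160]);


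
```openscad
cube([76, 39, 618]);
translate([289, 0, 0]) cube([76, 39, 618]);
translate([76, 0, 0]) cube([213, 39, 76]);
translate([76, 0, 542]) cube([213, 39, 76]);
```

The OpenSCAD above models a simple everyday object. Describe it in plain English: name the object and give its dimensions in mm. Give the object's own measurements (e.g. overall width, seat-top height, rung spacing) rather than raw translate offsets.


A rectangular picture frame lying in the x–z plane (depth along y). The opening is 213 mm wide (x) by 466 mm tall (z), surrounded by a border 76 mm wide on all four sides. The frame is 39 mm deep and is made of two full-height vertical stiles with two horizontal rails fitted between them.


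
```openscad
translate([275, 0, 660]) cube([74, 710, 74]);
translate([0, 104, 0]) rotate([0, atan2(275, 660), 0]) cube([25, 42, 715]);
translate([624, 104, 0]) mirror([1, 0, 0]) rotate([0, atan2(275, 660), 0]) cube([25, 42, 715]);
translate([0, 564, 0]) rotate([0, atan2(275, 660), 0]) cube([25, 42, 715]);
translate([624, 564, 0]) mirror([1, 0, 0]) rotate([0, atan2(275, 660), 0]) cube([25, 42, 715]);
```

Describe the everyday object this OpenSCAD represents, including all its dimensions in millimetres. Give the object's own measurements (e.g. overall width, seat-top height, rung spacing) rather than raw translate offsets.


A sawhorse. A 74×710×74 mm beam (x, y, z) sits on two A-frame leg pairs. Each pair is two raked legs of 25×42 mm section (42 mm along y) splaying symmetrically in x. Each leg rises 660 mm vertically over 275 mm of horizontal reach and is 715 mm long along its own axis. Every leg's outer bottom edge rests on the floor and its outer top edge meets a bottom edge of the beam — the left legs (tilting toward +x) meet the beam's −x bottom edge, the right legs (their mirror images, tilting toward −x) meet its +x bottom edge — so the leg tops tuck under the beam, the beam's underside is 660 mm above the floor, and the feet are 624 mm apart outside-to-outside with the beam centred between them. The two leg pairs are set in 104 mm from either end of the beam.


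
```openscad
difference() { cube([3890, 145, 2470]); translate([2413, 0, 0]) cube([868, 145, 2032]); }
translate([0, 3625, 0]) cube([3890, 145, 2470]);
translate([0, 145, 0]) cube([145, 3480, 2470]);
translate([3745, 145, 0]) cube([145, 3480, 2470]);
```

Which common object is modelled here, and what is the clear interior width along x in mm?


A single room. The interior width is 3600 mm.

Four walls enclosing a rectangle with a door in the front wall — a room. Outside width 3890 minus two 145 mm walls gives 3600 mm.


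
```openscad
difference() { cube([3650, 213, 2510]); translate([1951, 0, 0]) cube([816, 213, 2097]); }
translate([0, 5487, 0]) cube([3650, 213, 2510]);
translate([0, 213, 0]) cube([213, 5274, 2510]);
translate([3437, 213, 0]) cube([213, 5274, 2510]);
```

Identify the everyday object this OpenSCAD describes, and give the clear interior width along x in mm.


A single room. The interior width is 3224 mm.

Four walls enclosing a rectangle with a door in the front wall — a room. Outside width 3650 minus two 213 mm walls gives 3224 mm.


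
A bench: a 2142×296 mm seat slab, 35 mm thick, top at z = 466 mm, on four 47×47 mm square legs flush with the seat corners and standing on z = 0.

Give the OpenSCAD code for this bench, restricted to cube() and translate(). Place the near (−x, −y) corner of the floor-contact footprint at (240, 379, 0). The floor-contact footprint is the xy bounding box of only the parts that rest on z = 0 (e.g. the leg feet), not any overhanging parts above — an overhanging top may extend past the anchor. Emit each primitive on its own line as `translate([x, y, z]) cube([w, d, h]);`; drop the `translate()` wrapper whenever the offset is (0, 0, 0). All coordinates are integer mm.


translate([240, 379, 431]) cube([2142, 296, 35]);
translate([240, 379, 0]) cube([47, 47, 431]);
translate([240, 628, 0]) cube([47, 47, 431]);
translate([2335, 379, 0]) cube([47, 47, 431]);
translate([2335, 628, 0]) cube([47, 47, 431]);


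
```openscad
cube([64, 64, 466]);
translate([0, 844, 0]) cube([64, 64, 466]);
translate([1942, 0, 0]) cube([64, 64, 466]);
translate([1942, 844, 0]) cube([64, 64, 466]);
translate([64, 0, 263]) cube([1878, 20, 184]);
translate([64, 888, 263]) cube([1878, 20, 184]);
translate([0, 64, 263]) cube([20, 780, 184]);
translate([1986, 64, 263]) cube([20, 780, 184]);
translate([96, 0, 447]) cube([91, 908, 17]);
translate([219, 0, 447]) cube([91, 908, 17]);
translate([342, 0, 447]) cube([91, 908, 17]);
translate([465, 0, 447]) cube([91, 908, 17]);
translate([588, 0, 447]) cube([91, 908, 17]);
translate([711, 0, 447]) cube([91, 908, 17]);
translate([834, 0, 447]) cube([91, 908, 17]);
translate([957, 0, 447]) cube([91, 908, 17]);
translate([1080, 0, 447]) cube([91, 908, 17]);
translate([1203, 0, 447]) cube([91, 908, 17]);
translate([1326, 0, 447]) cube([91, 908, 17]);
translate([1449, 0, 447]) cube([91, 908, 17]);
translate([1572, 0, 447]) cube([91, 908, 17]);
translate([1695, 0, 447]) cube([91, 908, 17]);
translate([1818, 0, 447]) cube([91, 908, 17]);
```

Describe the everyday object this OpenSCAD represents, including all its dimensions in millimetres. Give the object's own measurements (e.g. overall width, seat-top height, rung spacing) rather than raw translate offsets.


A bed frame 2006 mm long (x) by 908 mm wide (y). Four 64×64 mm corner posts, 466 mm tall, at the corners of the footprint. Four rails of 20 mm thickness and 184 mm height run between adjacent posts with their undersides at z = 263 mm, their outer faces flush with the outside of the frame (the two x-running rails run between the posts' inner faces; the two y-running rails run between the posts' inner faces). 15 slats, each 91 mm wide (x) and 17 mm thick, lie across the top of the two x-running rails, running the full 908 mm width of the frame in y; along x they sit between the end posts with a 32 mm gap after the −x posts and between neighbouring slats, leaving 33 mm before the +x posts.


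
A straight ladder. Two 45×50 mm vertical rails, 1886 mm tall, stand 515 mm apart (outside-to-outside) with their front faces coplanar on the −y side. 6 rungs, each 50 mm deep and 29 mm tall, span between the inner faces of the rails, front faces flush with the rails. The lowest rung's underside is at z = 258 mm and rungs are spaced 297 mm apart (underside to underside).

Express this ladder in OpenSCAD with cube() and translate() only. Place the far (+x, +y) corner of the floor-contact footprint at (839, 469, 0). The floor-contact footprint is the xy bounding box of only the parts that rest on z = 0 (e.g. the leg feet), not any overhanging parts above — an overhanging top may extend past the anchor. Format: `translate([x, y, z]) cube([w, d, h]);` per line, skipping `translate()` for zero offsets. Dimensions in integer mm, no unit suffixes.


// rung span = 515 - 2*45 = 425
// rung[k] z = 258 + k*297
translate([324, 419, 0]) cube([45, 50, 1886]);
translate([794, 419, 0]) cube([45, 50, 1886]);
translate([369, 419, 258]) cube([425, 50, 29]);
translate([369, 419, 555]) cube([425, 50, 29]);
translate([369, 419, 852]) cube([425, 50, 29]);
translate([369, 419, 1149]) cube([425, 50, 29]);
translate([369, 419, 1446]) cube([425, 50, 29]);
translate([369, 419, 1743]) cube([425, 50, 29]);


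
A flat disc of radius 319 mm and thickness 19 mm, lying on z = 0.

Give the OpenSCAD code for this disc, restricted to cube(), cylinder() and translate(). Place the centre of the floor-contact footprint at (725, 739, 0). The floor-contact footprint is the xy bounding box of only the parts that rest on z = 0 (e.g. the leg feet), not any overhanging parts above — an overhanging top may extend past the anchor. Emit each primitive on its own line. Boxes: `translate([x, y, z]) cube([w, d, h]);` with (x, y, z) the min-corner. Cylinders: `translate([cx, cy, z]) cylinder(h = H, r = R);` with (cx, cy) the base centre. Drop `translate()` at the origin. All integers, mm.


translate([725, 739, 0]) cylinder(h = 19, r = 319);


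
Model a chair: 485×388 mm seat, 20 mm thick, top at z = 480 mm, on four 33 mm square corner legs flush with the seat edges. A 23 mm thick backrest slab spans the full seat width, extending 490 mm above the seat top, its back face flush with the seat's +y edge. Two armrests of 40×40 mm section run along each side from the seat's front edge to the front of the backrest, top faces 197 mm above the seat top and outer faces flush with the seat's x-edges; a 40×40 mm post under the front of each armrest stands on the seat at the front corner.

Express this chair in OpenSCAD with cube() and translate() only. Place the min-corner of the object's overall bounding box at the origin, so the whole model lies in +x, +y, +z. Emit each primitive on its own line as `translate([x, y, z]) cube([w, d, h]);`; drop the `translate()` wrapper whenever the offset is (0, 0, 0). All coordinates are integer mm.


// leg_h = 480 - 20 = 460
// arm post h = 197 - 40 = 157
translate([0, 0, 460]) cube([485, 388, 20]);
cube([33, 33, 460]);
translate([452, 0, 0]) cube([33, 33, 460]);
translate([0, 355, 0]) cube([33, 33, 460]);
translate([452, 355, 0]) cube([33, 33, 460]);
translate([0, 365, 480]) cube([485, 23, 490]);
translate([0, 0, 637]) cube([40, 365, 40]);
translate([445, 0, 637]) cube([40, 365, 40]);
translate([0, 0, 480]) cube([40, 40, 157]);
translate([445, 0, 480]) cube([40, 40, 157]);


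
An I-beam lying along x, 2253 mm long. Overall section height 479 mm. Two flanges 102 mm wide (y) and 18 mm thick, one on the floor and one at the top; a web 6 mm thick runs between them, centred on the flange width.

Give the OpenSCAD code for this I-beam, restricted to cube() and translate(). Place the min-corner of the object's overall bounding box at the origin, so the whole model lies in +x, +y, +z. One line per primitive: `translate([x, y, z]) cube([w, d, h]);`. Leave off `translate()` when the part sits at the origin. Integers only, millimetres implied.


cube([2253, 102, 18]);
translate([0, 48, 18]) cube([2253, 6, 443]);
translate([0, 0, 461]) cube([2253, 102, 18]);


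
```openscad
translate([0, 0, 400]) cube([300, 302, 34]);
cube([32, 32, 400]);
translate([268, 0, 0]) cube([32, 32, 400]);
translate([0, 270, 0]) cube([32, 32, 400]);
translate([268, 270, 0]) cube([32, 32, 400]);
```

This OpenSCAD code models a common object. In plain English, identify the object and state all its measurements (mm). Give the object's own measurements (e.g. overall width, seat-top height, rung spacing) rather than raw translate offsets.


A four-legged stool. The seat is a 300×302×34 mm slab whose top surface is at z = 434 mm; four square legs, each 32×32 mm in cross-section, run from the floor (z = 0) to the underside of the seat, each flush with a corner of the seat.


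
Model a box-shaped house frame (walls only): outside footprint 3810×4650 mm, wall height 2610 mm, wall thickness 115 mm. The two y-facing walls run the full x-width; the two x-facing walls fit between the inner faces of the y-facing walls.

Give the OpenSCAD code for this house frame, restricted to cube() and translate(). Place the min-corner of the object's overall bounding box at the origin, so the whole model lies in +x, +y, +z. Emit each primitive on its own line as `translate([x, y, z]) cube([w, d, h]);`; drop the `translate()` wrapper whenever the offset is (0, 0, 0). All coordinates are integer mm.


cube([3810, 115, 2610]);
translate([0, 4535, 0]) cube([3810, 115, 2610]);
translate([0, 115, 0]) cube([115, 4420, 2610]);
translate([3695, 115, 0]) cube([115, 4420, 2610]);


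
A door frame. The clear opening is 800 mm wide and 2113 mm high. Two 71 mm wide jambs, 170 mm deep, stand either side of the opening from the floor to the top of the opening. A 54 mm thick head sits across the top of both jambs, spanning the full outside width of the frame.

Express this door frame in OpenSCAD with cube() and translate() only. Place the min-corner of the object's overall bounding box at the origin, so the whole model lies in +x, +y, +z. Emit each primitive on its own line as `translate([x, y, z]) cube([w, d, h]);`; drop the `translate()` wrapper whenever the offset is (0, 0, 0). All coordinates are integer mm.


cube([71, 170, 2113]);
translate([871, 0, 0]) cube([71, 170, 2113]);
translate([0, 0, 2113]) cube([942, 170, 54]);


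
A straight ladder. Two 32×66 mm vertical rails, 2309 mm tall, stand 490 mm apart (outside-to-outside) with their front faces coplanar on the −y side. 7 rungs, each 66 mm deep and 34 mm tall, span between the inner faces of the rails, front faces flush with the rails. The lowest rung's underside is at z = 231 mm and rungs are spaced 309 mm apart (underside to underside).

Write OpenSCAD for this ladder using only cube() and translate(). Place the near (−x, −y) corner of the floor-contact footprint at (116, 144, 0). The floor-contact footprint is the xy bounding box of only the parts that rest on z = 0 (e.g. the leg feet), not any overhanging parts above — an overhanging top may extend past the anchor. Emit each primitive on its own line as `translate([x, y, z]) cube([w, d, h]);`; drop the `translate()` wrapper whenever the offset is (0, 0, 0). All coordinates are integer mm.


// rung span = 490 - 2*32 = 426
// rung[k] z = 231 + k*309
translate([116, 144, 0]) cube([32, 66, 2309]);
translate([574, 144, 0]) cube([32, 66, 2309]);
translate([148, 144, 231]) cube([426, 66, 34]);
translate([148, 144, 540]) cube([426, 66, 34]);
translate([148, 144, 849]) cube([426, 66, 34]);
translate([148, 144, 1158]) cube([426, 66, 34]);
translate([148, 144, 1467]) cube([426, 66, 34]);
translate([148, 144, 1776]) cube([426, 66, 34]);
translate([148, 144, 2085]) cube([426, 66, 34]);
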